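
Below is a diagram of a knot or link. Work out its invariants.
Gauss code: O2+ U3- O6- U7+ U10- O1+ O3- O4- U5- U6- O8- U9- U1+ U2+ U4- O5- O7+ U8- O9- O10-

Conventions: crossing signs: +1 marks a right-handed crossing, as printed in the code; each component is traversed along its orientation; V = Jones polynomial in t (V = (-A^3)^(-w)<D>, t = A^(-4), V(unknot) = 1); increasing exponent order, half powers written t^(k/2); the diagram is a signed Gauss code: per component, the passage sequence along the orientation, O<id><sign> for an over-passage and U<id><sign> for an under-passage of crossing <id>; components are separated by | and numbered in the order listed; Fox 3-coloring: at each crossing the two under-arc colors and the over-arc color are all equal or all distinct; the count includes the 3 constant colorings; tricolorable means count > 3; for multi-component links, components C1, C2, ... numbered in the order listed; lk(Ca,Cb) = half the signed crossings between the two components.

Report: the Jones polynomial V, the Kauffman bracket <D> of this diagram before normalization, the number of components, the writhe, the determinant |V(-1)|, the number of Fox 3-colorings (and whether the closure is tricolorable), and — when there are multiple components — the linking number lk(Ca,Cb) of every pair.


V(t) = t^-7 - 2t^-6 + 2t^-5 - 3t^-4 + 3t^-3 - 2t^-2 + 2t^-1
bracket: 2A^-8 - 2A^-4 + 3 - 3A^4 + 2A^8 - 2A^12 + A^16, w = -4
1 component, writhe -4, over 10 crossings
det 15, colorings 9 of 3^10 — tricolorable
observation: w = -4 (over 10 crossings) is diagram-only; (-A^3)^(4) removes it from V


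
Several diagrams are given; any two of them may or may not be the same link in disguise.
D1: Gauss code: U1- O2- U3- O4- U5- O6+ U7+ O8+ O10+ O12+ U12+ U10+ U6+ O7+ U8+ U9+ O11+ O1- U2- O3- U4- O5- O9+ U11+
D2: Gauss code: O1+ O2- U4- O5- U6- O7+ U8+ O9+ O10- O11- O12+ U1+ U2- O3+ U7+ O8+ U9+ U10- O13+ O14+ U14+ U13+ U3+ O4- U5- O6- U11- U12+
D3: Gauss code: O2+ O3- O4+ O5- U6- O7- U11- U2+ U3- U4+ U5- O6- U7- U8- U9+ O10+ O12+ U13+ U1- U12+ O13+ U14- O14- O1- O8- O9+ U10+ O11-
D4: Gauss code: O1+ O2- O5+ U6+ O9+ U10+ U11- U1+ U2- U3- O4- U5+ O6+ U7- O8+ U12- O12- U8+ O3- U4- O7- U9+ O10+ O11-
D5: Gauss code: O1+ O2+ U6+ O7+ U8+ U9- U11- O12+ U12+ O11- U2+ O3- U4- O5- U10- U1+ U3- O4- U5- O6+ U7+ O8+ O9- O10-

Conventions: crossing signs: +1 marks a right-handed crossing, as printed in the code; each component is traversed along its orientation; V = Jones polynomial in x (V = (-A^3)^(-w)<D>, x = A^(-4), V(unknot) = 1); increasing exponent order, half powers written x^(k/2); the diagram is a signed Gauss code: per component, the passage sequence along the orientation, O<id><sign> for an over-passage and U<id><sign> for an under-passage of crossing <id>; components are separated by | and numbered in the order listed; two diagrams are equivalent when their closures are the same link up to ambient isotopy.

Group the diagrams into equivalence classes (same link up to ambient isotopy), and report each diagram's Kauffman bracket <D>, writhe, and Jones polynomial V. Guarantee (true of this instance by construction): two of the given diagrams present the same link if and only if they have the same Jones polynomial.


grouping into links: {D1, D2, D5} | {D3} | {D4}
V(D1) = -x^-3 + x^-2 - x^-1 + 3 - x + x^2 - x^3  (w +2, c 12, <D> = -A^-6 + A^-2 - A^2 + 3A^6 - A^10 + A^14 - A^18)
V(D2) = -x^-3 + x^-2 - x^-1 + 3 - x + x^2 - x^3  [14 crossings, <D> = -A^-6 + A^-2 - A^2 + 3A^6 - A^10 + A^14 - A^18, w = +2]
V(D3) = -x^-4 + x^-3 + x^-1  (w -2, c 14, <D> = A^-2 + A^6 - A^10)
D4 (bracket -A^-12 + 2A^-8 - 2A^-4 + 3 - 2A^4 + 2A^8 - A^12; 12 crossings at w = 0): V = -x^-3 + 2x^-2 - 2x^-1 + 3 - 2x + 2x^2 - x^3
V(D5) = -x^-3 + x^-2 - x^-1 + 3 - x + x^2 - x^3  (w 0, c 12, <D> = -A^-12 + A^-8 - A^-4 + 3 - A^4 + A^8 - A^12)
why: 3 classes among 5 diagrams; unequal V(x) rules out equality


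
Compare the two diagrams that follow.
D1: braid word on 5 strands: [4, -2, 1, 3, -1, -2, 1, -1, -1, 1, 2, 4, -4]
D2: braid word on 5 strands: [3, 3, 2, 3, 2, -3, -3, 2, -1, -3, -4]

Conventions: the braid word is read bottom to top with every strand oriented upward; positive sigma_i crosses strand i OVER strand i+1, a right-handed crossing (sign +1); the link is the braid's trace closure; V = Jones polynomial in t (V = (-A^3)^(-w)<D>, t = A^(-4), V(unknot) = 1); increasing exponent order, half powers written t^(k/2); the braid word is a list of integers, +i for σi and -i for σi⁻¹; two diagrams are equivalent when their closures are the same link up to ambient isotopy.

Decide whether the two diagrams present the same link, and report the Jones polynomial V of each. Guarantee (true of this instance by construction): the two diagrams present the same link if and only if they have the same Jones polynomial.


equivalent: no
V(D1) = -t^(-1/2) - t^(1/2)  (w +1, c 13, <D> = A + A^5)
V(D2) = -t^(1/2) + t^(3/2) - t^(5/2) - t^(9/2)  (w +1, c 11, <D> = A^-15 + A^-7 - A^-3 + A)
why: 2 classes among 2 diagrams; unequal V(t) rules out equality


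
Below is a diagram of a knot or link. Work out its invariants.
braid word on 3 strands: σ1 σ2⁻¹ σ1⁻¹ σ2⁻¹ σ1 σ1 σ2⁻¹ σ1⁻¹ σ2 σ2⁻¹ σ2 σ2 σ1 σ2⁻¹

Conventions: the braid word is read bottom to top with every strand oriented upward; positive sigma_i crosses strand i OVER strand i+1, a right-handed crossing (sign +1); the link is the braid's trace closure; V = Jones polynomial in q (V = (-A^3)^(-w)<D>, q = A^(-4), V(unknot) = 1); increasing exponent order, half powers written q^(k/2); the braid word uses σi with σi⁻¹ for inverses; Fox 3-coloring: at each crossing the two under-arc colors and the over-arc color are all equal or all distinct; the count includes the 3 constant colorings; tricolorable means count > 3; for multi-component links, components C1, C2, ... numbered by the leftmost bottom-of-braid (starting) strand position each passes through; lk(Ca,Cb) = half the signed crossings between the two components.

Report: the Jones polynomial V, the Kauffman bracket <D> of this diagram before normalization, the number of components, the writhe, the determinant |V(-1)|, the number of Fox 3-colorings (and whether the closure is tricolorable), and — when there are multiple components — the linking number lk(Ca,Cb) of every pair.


Jones polynomial: V(q) = -q^-3 + q^-2 - q^-1 + 3 - q + q^2 - q^3
<D> = -A^-12 + A^-8 - A^-4 + 3 - A^4 + A^8 - A^12; writhe 0
components 1, writhe 0 (14 crossings)
3-colorings: 27 of 3^14, det 9 — tricolorable
note: the word shrinks to σ1 σ2⁻¹ σ1⁻¹ σ2⁻¹ σ1 σ1 σ2⁻¹ σ1⁻¹ σ2 σ2 σ1 σ2⁻¹ after cancelling


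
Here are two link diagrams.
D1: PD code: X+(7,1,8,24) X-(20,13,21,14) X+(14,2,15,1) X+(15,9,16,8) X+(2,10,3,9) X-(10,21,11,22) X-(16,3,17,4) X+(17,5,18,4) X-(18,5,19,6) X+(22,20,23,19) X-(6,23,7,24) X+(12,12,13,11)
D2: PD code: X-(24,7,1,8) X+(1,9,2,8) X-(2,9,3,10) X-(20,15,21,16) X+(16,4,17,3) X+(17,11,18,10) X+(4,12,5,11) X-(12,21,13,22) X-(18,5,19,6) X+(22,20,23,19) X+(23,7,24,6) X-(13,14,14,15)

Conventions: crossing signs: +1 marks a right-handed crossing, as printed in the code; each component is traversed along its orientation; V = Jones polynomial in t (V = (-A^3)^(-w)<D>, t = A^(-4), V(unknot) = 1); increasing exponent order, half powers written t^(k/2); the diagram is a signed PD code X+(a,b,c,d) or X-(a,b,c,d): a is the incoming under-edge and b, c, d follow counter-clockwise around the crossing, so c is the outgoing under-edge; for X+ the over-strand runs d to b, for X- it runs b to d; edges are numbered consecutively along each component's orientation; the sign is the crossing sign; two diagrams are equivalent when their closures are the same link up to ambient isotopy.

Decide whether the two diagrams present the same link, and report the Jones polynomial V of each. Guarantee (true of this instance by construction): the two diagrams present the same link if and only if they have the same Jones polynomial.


equivalent: yes
V(D1) = t^-2 - t^-1 + 1 - t + t^2  (w +2, c 12, <D> = A^-2 - A^2 + A^6 - A^10 + A^14)
V(D2) = t^-2 - t^-1 + 1 - t + t^2  [12 crossings, <D> = A^-8 - A^-4 + 1 - A^4 + A^8, w = 0]
key observation: Reidemeister moves carry D1 (12 crossings) to D2 (12)


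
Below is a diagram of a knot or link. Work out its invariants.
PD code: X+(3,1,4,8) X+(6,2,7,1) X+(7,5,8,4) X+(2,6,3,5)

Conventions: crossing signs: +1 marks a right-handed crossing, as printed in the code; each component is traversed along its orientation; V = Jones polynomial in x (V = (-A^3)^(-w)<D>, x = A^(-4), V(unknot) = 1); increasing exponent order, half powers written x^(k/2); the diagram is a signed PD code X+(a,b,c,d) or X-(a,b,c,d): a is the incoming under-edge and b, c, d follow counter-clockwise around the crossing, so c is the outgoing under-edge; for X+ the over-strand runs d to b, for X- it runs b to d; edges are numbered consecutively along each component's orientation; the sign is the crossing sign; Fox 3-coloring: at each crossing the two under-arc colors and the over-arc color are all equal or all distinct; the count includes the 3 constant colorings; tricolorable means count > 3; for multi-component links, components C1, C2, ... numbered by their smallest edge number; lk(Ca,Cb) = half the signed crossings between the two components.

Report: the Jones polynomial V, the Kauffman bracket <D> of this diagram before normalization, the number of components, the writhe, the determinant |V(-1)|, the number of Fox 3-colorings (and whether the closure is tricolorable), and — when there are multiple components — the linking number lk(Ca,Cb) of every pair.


V(x) = x + x^3 - x^4
bracket: -A^-4 + 1 + A^8, w = +4
1 component, writhe +4, over 4 crossings
det 3, colorings 9 of 3^4 — tricolorable
observation: V spans 3 powers of x: at least 3 crossings in any diagram


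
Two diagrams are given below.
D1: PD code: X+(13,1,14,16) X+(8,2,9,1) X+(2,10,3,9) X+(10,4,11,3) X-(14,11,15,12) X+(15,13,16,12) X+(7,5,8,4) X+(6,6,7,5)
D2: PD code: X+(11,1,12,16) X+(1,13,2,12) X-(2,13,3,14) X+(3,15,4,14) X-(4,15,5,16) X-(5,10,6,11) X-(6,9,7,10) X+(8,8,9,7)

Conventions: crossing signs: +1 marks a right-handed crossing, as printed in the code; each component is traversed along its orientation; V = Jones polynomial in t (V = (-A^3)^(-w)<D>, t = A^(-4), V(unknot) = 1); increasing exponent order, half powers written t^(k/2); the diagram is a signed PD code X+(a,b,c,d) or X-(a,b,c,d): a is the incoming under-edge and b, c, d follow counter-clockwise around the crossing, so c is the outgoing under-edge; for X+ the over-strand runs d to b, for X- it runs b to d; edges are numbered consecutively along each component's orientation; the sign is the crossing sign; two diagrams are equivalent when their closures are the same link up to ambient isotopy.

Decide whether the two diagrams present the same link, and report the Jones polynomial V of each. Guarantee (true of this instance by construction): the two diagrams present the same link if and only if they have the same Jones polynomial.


equivalent: no
D1 (bracket -A^2 + A^6 + A^14; 8 crossings at w = +6): V = t + t^3 - t^4
D2 (bracket 1; 8 crossings at w = 0): V = 1
key observation: 2 classes among 2 diagrams; unequal V(t) rules out equality


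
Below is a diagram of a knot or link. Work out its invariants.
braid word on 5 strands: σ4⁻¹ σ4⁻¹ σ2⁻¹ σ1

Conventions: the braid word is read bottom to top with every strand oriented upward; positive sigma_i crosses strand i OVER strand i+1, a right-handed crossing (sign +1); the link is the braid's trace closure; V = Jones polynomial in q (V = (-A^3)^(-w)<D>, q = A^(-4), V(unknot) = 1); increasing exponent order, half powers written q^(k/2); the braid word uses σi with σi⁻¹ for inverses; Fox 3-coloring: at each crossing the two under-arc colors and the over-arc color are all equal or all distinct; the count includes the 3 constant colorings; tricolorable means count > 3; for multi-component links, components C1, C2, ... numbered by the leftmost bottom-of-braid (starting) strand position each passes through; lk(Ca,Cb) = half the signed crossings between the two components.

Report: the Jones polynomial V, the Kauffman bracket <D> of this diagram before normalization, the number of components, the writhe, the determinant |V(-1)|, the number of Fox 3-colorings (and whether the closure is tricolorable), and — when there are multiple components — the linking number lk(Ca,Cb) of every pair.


V(q) = q^-3 + q^-2 + q^-1 + 1
bracket: A^-6 + A^-2 + A^2 + A^6, w = -2
3 components, writhe -2, over 4 crossings
lk(C1,C2) = 0
linking number lk(C1,C3) = 0
lk(C2,C3): -1
det 0, colorings 9 of 3^4 — tricolorable
observation: the 3 component pairs carry total linking -1


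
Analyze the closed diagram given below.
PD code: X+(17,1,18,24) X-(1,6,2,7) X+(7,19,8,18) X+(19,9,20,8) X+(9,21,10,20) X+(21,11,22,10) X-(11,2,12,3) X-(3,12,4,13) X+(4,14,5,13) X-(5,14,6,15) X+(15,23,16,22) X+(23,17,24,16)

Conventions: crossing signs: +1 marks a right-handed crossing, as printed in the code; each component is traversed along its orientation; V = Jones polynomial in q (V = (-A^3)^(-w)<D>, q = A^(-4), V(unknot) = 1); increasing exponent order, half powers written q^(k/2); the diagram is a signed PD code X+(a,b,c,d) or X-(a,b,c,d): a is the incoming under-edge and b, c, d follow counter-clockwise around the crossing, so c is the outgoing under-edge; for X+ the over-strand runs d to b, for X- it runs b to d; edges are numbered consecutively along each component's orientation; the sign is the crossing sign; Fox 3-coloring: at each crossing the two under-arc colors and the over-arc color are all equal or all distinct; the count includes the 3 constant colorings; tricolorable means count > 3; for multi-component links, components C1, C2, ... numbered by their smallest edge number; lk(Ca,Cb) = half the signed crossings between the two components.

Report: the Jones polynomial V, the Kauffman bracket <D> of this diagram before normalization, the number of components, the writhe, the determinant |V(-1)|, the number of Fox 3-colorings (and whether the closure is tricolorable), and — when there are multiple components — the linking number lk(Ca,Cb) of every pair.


Jones polynomial: V(q) = -q^-1 + 2 - 3q + 6q^2 - 6q^3 + 7q^4 - 7q^5 + 6q^6 - 4q^7 + 2q^8 - q^9
<D> = -A^-24 + 2A^-20 - 4A^-16 + 6A^-12 - 7A^-8 + 7A^-4 - 6 + 6A^4 - 3A^8 + 2A^12 - A^16; writhe +4
components 1, writhe +4 (12 crossings)
3-colorings: 9 of 3^12, det 45 — tricolorable
note: w = +4 (over 12 crossings) is diagram-only; (-A^3)^(-4) removes it from V


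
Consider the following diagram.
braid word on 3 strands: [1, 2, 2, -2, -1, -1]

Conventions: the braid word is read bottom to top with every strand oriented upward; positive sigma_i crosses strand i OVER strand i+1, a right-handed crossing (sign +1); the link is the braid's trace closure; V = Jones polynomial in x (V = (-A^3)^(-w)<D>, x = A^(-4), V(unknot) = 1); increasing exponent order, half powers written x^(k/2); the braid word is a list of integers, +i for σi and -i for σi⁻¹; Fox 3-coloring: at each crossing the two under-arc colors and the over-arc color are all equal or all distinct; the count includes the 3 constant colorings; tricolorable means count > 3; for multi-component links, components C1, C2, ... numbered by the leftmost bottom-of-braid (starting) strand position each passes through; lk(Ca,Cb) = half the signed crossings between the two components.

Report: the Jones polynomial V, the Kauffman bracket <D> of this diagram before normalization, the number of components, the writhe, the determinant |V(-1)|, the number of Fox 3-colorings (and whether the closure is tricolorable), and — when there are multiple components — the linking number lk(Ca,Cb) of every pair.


V(x) = 1
bracket: 1, w = 0
1 component, writhe 0, over 6 crossings
det 1, colorings 3 of 3^6 — not tricolorable
observation: w = 0 shifts under R1 moves; the (-A^3)^(0) factor cancels that in V


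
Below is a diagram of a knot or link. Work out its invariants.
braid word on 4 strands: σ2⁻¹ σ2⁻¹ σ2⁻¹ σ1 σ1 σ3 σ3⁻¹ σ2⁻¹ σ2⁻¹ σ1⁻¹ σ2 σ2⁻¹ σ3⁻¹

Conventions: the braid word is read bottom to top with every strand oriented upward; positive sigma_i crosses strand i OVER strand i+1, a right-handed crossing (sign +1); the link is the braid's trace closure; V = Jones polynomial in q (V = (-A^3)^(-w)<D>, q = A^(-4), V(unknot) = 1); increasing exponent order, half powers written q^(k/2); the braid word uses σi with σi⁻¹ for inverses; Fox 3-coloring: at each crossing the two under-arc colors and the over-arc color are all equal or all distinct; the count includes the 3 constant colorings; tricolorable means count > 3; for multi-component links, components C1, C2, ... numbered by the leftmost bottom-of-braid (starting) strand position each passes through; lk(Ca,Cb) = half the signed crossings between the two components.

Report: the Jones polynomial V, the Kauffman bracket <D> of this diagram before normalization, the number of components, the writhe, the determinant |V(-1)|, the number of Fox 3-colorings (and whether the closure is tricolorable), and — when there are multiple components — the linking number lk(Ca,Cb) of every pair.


V = -q^-6 + q^-5 - q^-4 + 2q^-3 - q^-2 + q^-1
<D> = -A^-11 + A^-7 - 2A^-3 + A - A^5 + A^9 (w = -5)
1 component over 13 crossings, w = -5
3 Fox colorings among 3^13, |V(-1)| = 7: not tricolorable
why: |V(-1)| = 7: so not tricolorable, since 3 does not divide 7


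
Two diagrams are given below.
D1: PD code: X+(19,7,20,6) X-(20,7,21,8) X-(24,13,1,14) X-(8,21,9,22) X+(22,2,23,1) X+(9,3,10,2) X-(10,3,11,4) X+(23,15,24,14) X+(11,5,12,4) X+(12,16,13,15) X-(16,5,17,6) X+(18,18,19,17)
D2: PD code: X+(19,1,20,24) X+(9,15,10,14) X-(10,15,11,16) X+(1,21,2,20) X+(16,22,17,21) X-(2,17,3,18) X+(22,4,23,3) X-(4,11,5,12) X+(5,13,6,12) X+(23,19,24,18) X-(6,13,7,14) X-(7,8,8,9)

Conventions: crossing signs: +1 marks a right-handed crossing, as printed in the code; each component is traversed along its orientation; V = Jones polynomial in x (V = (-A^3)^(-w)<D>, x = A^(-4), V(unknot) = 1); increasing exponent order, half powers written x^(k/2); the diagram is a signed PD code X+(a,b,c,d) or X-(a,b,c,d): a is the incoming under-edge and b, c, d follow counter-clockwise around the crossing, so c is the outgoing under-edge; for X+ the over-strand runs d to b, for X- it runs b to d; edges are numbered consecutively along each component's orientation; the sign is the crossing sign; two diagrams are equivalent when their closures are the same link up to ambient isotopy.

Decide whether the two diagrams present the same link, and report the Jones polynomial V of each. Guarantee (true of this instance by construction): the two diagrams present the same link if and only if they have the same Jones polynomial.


same link: no
V(D1) = 1  [12 crossings, <D> = A^6, w = +2]
V(D2) = x - x^2 + 2x^3 - x^4 + x^5 - x^6  (w +2, c 12, <D> = -A^-18 + A^-14 - A^-10 + 2A^-6 - A^-2 + A^2)
note: 2 classes among 2 diagrams; unequal V(x) rules out equality


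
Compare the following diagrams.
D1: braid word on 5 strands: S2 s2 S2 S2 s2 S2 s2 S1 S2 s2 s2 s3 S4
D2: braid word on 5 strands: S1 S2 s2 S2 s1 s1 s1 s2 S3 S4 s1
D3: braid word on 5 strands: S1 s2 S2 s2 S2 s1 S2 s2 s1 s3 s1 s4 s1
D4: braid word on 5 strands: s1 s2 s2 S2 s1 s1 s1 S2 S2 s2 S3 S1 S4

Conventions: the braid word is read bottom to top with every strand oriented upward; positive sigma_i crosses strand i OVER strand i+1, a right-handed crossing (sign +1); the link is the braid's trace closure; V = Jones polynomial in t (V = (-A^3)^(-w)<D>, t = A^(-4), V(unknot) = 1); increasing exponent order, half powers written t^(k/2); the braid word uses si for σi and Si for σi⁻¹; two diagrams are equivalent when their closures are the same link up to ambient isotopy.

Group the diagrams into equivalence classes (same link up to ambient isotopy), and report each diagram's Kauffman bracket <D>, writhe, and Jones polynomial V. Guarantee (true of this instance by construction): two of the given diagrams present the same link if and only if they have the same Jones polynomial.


grouping into links: {D1} | {D2, D3, D4}
V(D1) = -t^(-1/2) - t^(1/2)  (w -1, c 13, <D> = A^-5 + A^-1)
V(D2) = -t^(1/2) - t^(3/2) - t^(5/2) + t^(9/2)  (w +1, c 11, <D> = -A^-15 + A^-7 + A^-3 + A)
V(D3) = -t^(1/2) - t^(3/2) - t^(5/2) + t^(9/2)  [13 crossings, <D> = -A^-3 + A^5 + A^9 + A^13, w = +5]
V(D4) = -t^(1/2) - t^(3/2) - t^(5/2) + t^(9/2)  [13 crossings, <D> = -A^-15 + A^-7 + A^-3 + A, w = +1]
why: 2 values of V(t) split the 4 diagrams


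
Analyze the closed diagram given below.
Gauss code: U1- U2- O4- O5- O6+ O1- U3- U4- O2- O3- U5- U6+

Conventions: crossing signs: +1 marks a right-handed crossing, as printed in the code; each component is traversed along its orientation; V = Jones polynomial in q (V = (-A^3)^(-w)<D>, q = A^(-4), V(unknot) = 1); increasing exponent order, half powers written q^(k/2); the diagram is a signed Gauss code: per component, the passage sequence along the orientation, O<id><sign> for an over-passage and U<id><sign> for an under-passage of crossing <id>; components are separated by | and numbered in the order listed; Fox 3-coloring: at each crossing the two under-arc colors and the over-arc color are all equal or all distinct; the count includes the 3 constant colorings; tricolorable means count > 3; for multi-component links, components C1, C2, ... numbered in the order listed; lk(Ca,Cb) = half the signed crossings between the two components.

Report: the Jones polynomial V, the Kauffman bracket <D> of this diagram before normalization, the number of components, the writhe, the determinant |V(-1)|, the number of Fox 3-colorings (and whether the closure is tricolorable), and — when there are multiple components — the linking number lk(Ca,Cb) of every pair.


Jones polynomial: V(q) = -q^-4 + q^-3 + q^-1
<D> = A^-8 + 1 - A^4; writhe -4
components 1, writhe -4 (6 crossings)
3-colorings: 9 of 3^6, det 3 — tricolorable
note: the span of V is 3, forcing >= 3 crossings in any diagram


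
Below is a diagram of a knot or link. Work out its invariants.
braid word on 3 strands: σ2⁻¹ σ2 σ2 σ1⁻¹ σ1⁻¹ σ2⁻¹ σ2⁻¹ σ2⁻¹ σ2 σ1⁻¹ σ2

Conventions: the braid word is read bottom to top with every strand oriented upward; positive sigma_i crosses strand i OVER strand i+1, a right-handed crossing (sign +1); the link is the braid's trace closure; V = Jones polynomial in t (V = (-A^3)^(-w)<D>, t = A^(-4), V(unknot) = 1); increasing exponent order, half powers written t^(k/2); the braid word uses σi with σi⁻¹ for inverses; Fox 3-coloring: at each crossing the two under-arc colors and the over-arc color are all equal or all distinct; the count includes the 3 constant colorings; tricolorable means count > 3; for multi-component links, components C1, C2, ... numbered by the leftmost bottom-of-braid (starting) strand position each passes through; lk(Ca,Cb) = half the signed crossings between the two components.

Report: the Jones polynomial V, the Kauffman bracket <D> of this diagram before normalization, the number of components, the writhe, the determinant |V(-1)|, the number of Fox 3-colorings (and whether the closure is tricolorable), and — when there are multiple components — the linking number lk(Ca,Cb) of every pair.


V = t^(-11/2) - t^(-9/2) + t^(-7/2) - 2t^(-5/2) + t^(-3/2) - 2t^(-1/2)
<D> = 2A^-7 - A^-3 + 2A - A^5 + A^9 - A^13 (w = -3)
2 components over 11 crossings, w = -3
lk(C1,C2): 0
3 Fox colorings among 3^11, |V(-1)| = 8: not tricolorable
why: w = -3 shifts under R1 moves; the (-A^3)^(3) factor cancels that in V


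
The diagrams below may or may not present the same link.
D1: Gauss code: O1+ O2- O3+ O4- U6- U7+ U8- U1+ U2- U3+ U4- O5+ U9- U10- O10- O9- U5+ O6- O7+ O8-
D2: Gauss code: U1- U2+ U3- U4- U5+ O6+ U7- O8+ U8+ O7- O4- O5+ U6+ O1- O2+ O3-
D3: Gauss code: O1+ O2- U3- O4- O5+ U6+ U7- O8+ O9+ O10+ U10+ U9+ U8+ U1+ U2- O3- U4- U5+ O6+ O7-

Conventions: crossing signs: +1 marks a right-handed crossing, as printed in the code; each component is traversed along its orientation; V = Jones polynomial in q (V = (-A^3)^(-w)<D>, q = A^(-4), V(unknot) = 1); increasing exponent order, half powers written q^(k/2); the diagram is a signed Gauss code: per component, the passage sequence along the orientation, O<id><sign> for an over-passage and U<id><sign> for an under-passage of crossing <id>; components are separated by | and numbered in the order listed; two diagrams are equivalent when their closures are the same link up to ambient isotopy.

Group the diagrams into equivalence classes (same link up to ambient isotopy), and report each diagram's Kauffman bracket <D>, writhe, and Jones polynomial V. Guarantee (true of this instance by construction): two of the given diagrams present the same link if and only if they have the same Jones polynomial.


equivalence classes: {D1, D2, D3}
D1 (bracket A^-6; 10 crossings at w = -2): V = 1
V(D2) = 1  (w 0, c 8, <D> = 1)
D3 (bracket A^6; 10 crossings at w = +2): V = 1
key observation: all 3 diagrams share one V(q), hence one class


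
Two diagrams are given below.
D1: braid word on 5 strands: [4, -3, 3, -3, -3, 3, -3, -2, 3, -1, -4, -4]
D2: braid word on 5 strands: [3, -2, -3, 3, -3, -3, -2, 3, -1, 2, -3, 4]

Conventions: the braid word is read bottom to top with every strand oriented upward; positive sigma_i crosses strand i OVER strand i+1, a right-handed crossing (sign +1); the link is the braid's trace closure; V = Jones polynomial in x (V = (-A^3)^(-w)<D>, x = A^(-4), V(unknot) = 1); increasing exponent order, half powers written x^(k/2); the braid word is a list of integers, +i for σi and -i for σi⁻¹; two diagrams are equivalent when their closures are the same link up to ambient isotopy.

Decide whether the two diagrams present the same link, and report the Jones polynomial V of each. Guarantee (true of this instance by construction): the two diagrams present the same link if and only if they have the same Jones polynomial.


equivalent: yes
V(D1) = 1  (w -4, c 12, <D> = A^-12)
V(D2) = 1  (w -2, c 12, <D> = A^-6)
why: all 2 diagrams share one V(x), hence one class


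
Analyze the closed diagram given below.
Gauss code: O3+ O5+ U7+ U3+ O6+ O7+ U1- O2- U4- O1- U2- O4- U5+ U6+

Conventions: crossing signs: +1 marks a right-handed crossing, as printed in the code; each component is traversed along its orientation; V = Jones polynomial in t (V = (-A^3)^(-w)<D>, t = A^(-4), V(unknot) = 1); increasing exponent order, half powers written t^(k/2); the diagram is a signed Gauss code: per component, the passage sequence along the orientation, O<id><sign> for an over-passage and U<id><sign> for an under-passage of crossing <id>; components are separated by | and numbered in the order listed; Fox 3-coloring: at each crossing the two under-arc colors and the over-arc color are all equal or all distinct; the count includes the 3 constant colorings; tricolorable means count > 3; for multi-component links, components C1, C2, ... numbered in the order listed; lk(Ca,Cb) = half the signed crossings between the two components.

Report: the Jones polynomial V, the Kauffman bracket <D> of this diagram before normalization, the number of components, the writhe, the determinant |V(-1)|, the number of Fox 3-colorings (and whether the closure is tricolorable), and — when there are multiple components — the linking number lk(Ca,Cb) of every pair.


V(t) = -t^-3 + t^-2 - t^-1 + 3 - t + t^2 - t^3
bracket: A^-9 - A^-5 + A^-1 - 3A^3 + A^7 - A^11 + A^15, w = +1
1 component, writhe +1, over 7 crossings
det 9, colorings 27 of 3^7 — tricolorable
observation: V is palindromic (span 6, det 9): t -> 1/t fixes it; necessary, not sufficient, for amphichirality


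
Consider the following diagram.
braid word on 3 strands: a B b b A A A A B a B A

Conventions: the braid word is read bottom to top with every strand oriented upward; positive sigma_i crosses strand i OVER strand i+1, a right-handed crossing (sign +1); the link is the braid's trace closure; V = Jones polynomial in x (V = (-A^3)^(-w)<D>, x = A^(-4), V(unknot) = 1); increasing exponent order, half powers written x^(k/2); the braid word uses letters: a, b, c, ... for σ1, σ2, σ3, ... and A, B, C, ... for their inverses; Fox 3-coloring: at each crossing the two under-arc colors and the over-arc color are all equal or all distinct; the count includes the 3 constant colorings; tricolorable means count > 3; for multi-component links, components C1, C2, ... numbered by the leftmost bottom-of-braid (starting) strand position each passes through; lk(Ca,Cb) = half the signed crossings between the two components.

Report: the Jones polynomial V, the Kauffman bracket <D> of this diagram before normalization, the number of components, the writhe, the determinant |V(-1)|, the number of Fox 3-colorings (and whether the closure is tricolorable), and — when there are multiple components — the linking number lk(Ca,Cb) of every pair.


V = -x^-4 + x^-3 + x^-1
<D> = A^-8 + 1 - A^4 (w = -4)
1 component over 12 crossings, w = -4
9 Fox colorings among 3^12, |V(-1)| = 3: tricolorable
why: det 3 = |V(-1)|; divisible by 3, so tricolorable


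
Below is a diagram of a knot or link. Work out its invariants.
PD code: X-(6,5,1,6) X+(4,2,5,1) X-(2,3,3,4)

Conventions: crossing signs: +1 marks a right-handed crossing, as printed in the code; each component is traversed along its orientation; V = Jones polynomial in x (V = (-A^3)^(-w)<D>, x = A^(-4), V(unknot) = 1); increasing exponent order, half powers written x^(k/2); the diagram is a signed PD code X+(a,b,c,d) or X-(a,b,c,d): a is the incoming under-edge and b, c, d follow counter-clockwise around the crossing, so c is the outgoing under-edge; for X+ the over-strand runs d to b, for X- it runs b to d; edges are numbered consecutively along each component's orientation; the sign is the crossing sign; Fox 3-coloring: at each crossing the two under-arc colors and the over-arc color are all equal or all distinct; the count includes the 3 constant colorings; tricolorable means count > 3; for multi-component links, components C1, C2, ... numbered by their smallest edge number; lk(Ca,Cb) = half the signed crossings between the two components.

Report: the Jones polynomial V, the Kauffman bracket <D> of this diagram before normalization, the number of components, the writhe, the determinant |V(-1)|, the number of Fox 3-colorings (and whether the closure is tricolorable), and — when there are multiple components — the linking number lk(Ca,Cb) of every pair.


V = 1
<D> = -A^-3 (w = -1)
1 component over 3 crossings, w = -1
3 Fox colorings among 3^3, |V(-1)| = 1: not tricolorable
why: det 1 = |V(-1)|; not divisible by 3, so not tricolorable


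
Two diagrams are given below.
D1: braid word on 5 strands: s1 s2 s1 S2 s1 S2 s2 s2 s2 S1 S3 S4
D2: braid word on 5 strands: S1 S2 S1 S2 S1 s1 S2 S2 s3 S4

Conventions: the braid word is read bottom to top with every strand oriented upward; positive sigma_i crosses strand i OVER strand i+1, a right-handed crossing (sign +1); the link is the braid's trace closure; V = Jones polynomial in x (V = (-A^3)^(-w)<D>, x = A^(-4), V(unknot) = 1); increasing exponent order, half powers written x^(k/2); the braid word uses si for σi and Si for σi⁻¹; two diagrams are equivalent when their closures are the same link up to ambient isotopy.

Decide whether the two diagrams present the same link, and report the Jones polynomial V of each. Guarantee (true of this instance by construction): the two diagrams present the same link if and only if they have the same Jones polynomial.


equivalent: no
V(D1) = x - x^2 + 2x^3 - x^4 + x^5 - x^6  (w +2, c 12, <D> = -A^-18 + A^-14 - A^-10 + 2A^-6 - A^-2 + A^2)
V(D2) = -x^-7 + x^-6 - x^-5 + x^-4 + x^-2  [10 crossings, <D> = A^-10 + A^-2 - A^2 + A^6 - A^10, w = -6]
key observation: comparing 2 Jones polynomials yields 2 groups


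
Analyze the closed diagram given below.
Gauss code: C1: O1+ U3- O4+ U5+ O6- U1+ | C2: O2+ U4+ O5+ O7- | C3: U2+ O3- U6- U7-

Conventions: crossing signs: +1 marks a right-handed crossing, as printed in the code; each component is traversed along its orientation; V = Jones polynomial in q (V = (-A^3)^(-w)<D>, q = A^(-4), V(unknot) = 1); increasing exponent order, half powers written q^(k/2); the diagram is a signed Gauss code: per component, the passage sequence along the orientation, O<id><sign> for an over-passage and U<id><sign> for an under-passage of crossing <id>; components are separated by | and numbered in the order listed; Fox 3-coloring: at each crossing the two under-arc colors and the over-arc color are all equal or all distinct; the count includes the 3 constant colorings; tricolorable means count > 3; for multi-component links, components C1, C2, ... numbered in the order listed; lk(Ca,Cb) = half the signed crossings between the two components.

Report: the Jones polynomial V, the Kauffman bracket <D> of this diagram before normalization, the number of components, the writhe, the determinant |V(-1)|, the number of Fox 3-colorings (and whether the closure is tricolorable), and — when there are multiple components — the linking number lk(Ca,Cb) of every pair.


V(q) = q^-2 + 2 + q^2
bracket: -A^-5 - 2A^3 - A^11, w = +1
3 components, writhe +1, over 7 crossings
lk(C1,C2) = +1
linking number lk(C1,C3) = -1
lk(C2,C3): 0
det 4, colorings 3 of 3^7 — not tricolorable
observation: w = +1 shifts under R1 moves; the (-A^3)^(-1) factor cancels that in V


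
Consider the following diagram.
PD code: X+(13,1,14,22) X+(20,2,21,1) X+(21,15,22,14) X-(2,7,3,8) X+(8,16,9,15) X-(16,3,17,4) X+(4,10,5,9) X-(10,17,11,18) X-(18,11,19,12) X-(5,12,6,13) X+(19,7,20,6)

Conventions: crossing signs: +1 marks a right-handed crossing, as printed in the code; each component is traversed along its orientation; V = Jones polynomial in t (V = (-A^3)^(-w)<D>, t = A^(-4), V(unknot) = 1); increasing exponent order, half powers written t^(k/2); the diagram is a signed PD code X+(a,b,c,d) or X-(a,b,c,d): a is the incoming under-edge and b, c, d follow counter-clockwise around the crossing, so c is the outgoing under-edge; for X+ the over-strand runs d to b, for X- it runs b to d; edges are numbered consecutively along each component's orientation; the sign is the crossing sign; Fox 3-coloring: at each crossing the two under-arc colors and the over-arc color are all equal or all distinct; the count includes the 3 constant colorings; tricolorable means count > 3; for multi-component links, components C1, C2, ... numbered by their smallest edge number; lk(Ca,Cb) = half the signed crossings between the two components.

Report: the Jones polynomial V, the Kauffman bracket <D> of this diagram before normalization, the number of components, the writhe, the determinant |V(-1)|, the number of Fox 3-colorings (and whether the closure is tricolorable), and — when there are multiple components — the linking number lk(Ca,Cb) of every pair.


V(t) = t^-4 - 4t^-3 + 6t^-2 - 7t^-1 + 9 - 7t + 6t^2 - 4t^3 + t^4
bracket: -A^-13 + 4A^-9 - 6A^-5 + 7A^-1 - 9A^3 + 7A^7 - 6A^11 + 4A^15 - A^19, w = +1
1 component, writhe +1, over 11 crossings
det 45, colorings 27 of 3^11 — tricolorable
observation: w = +1 shifts under R1 moves; the (-A^3)^(-1) factor cancels that in V


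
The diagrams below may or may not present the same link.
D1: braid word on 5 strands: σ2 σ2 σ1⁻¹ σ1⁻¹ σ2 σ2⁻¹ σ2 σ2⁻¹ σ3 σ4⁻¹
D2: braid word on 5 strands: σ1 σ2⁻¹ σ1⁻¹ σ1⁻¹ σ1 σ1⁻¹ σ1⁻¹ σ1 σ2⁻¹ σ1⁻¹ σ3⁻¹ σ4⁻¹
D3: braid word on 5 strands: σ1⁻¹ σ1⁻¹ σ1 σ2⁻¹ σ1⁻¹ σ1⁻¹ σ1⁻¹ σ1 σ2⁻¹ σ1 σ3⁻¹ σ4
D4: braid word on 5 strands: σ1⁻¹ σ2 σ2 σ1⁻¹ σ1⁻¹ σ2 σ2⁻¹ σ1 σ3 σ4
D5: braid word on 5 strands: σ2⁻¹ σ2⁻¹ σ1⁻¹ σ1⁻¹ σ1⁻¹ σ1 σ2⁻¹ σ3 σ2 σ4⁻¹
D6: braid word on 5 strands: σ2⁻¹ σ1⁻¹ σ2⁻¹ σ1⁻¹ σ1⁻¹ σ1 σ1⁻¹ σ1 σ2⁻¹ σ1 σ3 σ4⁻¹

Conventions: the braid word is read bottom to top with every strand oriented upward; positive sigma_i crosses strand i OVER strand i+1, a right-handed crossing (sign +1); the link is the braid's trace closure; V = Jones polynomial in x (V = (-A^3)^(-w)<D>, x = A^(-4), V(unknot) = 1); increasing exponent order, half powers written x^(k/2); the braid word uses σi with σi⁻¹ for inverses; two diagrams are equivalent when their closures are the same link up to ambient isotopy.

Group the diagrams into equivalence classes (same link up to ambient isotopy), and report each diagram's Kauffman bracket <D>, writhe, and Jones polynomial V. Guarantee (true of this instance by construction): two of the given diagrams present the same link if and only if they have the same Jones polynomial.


classes: {D1, D4} | {D2, D3, D5, D6}
V(D1) = x^-2 + 2 + x^2  [10 crossings, <D> = A^-8 + 2 + A^8, w = 0]
V(D2) = x^-5 + 2x^-3 + x^-1  [12 crossings, <D> = A^-14 + 2A^-6 + A^2, w = -6]
V(D3) = x^-5 + 2x^-3 + x^-1  [12 crossings, <D> = A^-8 + 2 + A^8, w = -4]
V(D4) = x^-2 + 2 + x^2  (w +2, c 10, <D> = A^-2 + 2A^6 + A^14)
V(D5) = x^-5 + 2x^-3 + x^-1  (w -4, c 10, <D> = A^-8 + 2 + A^8)
V(D6) = x^-5 + 2x^-3 + x^-1  (w -4, c 12, <D> = A^-8 + 2 + A^8)
insight: V(x) takes 2 values over 6 diagrams, fixing the grouping


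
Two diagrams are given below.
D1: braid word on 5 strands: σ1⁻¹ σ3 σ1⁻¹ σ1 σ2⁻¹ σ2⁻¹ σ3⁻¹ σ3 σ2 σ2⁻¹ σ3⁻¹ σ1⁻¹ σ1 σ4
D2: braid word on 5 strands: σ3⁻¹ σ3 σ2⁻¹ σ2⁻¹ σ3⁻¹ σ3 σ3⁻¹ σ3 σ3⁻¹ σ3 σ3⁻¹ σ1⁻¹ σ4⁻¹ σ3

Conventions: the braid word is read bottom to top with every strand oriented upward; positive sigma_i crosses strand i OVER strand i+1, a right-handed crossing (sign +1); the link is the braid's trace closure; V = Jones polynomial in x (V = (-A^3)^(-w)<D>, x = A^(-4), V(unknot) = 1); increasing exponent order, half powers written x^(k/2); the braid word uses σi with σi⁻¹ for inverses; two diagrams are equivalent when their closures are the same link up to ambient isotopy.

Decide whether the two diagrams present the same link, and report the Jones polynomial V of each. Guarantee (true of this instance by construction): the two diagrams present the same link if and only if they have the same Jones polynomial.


equivalent: yes
D1 (bracket A^-6 + A^-2 + A^2 + A^6; 14 crossings at w = -2): V = x^-3 + x^-2 + x^-1 + 1
V(D2) = x^-3 + x^-2 + x^-1 + 1  [14 crossings, <D> = A^-12 + A^-8 + A^-4 + 1, w = -4]
observation: all 2 diagrams share one V(x), hence one class


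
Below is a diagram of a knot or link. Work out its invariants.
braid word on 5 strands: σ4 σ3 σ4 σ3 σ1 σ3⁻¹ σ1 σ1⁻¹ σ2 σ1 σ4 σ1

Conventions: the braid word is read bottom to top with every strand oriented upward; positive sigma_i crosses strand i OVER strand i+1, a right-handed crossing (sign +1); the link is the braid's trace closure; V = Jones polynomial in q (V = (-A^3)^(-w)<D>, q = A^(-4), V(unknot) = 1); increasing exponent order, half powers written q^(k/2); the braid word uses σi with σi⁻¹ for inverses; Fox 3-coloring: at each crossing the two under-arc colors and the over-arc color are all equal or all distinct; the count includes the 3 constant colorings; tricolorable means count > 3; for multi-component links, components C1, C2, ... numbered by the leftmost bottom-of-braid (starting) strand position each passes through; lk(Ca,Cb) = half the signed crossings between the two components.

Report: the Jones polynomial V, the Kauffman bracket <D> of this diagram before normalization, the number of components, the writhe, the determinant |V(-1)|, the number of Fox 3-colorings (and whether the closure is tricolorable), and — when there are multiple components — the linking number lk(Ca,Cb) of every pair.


V = q^2 + 2q^4 - 2q^5 + q^6 - 2q^7 + q^8
<D> = A^-8 - 2A^-4 + 1 - 2A^4 + 2A^8 + A^16 (w = +8)
1 component over 12 crossings, w = +8
27 Fox colorings among 3^12, |V(-1)| = 9: tricolorable
why: w = +8 (over 12 crossings) is diagram-only; (-A^3)^(-8) removes it from V


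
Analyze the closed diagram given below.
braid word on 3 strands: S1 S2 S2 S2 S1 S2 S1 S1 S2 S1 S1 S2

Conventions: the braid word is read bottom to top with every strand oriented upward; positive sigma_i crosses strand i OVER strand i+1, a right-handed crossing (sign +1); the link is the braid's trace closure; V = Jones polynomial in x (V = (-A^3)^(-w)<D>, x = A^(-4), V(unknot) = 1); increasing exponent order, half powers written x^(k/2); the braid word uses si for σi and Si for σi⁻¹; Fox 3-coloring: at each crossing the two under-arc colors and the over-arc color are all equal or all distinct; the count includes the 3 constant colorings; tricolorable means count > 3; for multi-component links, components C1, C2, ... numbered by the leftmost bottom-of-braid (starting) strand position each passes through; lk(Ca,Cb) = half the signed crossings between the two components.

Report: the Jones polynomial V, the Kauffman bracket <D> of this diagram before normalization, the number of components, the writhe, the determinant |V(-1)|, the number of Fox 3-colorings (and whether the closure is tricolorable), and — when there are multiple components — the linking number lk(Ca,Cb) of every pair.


Jones polynomial: V(x) = -x^-13 + x^-12 - x^-11 + x^-7 + x^-5
<D> = A^-16 + A^-8 - A^8 + A^12 - A^16; writhe -12
components 1, writhe -12 (12 crossings)
3-colorings: 3 of 3^12, det 1 — not tricolorable
note: w = -12 shifts under R1 moves; the (-A^3)^(12) factor cancels that in V
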